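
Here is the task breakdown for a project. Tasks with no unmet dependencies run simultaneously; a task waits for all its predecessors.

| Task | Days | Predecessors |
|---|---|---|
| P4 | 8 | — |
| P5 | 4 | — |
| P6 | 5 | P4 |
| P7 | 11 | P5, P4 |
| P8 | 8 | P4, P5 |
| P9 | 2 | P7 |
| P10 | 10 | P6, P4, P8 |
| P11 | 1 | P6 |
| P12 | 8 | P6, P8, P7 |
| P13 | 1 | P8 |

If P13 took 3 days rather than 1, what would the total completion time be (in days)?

27

The binding path is P4→P7→P12 = 8+11+8 = 27; finish at 27 days.
P13 has 10 days of float (longest path through it is 17).
That remains the longest chain; total 27 days.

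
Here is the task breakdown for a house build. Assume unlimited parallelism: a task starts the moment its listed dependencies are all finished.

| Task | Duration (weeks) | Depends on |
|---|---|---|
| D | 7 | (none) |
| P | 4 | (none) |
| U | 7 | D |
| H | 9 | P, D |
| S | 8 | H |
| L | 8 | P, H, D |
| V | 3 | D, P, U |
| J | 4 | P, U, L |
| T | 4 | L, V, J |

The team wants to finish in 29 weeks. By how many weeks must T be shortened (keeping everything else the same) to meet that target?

3

Current finish: 32 weeks; target: 29.
T is on every critical path, so each week cut from T cuts the finish by one (this holds down to a finish of 29).
Need 32 − 29 = 3 weeks off T → T becomes 1 week, finish becomes 29.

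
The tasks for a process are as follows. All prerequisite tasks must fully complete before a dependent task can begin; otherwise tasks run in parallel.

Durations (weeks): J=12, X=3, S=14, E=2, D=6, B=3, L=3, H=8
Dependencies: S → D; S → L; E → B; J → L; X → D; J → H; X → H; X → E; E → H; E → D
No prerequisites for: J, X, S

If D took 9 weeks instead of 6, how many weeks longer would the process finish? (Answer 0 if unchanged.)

3

Baseline: S→D = 14+6 = 20 → 20 weeks.
Since D is critical, the +3 change carries straight to that chain (now 23 weeks).
That remains the longest chain; total 23 weeks.
Change in finish: 23 − 20 = +3 weeks.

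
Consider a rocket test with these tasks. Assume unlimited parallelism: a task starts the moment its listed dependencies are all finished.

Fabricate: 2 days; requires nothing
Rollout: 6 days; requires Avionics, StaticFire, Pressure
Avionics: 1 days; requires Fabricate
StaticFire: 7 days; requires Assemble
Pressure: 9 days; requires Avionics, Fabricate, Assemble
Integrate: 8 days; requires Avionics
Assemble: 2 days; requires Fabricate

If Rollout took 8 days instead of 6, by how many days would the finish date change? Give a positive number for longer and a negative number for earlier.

2

The binding path is Fabricate→Assemble→Pressure→Rollout = 2+2+9+6 = 19; finish at 19 days.
Since Rollout is critical, the +2 change carries straight to that chain (now 21 days).
No other chain overtakes it, so the finish is 21 days.
Change in finish: 21 − 19 = +2 days.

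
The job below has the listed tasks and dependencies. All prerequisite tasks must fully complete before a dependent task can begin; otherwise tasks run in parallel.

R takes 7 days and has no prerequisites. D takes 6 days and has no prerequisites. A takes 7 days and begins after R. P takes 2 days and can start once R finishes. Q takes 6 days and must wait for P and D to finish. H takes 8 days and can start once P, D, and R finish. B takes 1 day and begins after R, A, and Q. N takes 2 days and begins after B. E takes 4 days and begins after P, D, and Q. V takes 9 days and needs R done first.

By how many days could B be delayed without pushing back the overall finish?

Critical path: R→P→Q→E = 7+2+6+4 = 19, so the finish is 19 days.
The longest chain containing B totals 18 days.
So B can slip 17 − 16 = 1 day.

1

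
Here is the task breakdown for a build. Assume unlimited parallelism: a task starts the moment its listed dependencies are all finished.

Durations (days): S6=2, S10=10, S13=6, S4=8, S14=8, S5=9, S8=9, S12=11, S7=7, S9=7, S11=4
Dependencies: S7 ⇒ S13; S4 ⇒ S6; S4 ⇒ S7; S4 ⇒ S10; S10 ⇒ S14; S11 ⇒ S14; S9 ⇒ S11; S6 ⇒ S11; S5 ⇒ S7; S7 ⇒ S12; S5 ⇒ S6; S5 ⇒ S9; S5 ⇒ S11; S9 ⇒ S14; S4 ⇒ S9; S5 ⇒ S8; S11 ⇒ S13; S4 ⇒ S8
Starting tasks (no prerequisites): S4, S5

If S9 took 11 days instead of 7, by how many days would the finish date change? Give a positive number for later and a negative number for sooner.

4

As given, the longest chain is S5→S9→S11→S14 = 9+7+4+8 = 28, so the finish is 28 days.
S9 is on the critical path; changing it to 11 makes that path 32 days.
No other chain overtakes it, so the finish is 32 days.
Change in finish: 32 − 28 = +4 days.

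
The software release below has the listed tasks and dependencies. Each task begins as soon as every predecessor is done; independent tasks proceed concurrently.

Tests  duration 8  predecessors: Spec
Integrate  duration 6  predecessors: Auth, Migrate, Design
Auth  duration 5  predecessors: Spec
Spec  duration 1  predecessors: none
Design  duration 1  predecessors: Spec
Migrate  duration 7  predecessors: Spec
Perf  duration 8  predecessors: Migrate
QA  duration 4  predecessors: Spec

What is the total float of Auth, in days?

Critical path: Spec→Migrate→Perf = 1+7+8 = 16, so the finish is 16 days.
Longest path through Auth: 12 days (earliest finish 6, latest finish 10).
Float = 16 − 12 = 4.

4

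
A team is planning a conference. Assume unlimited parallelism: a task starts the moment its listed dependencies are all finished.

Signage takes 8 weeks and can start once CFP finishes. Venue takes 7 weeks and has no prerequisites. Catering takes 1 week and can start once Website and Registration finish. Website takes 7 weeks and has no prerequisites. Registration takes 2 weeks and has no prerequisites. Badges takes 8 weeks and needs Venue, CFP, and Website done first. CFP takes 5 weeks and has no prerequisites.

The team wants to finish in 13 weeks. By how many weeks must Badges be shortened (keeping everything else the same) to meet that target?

Current finish: 15 weeks; target: 13.
Badges is on every critical path, so each week cut from Badges cuts the finish by one (this holds down to a finish of 13).
Need 15 − 13 = 2 weeks off Badges → Badges becomes 6 weeks, finish becomes 13.

2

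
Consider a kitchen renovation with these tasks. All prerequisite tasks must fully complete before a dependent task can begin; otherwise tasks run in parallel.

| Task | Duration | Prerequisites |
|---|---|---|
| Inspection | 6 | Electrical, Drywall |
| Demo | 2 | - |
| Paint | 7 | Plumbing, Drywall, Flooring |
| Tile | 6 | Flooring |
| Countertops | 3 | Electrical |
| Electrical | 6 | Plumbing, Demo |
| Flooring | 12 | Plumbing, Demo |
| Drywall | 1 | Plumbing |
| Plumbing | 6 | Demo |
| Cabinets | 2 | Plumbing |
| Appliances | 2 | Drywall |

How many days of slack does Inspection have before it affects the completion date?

7

Demo→Plumbing→Flooring→Paint = 2+6+12+7 = 27 sets the makespan at 27 days.
Inspection finishes as early as 20 and must finish by 27.
Float = 27 − 20 = 7.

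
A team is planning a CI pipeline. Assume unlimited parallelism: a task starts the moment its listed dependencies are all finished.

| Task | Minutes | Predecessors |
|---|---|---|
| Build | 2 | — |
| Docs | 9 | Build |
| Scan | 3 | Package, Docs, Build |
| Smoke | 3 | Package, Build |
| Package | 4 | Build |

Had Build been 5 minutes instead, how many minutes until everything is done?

Actual critical path: Build→Docs→Scan = 2+9+3 = 14 ⇒ 14 minutes.
Build lies on that path, so at 5 minutes the path becomes 17 minutes.
No other chain overtakes it, so the finish is 17 minutes.

17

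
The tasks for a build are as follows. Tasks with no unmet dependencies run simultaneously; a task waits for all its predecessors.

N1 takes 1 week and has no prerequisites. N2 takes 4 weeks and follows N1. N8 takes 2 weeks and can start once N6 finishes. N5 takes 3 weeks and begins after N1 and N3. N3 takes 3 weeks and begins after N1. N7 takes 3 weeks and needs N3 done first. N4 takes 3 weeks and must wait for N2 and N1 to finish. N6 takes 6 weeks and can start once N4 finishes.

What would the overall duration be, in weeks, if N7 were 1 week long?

16

As given, the longest chain is N1→N2→N4→N6→N8 = 1+4+3+6+2 = 16, so the finish is 16 weeks.
N7 is off the critical path — its longest chain is 7 weeks, giving 9 of slack.
The critical path is still N1→N2→N4→N6→N8; finish is now 16 weeks.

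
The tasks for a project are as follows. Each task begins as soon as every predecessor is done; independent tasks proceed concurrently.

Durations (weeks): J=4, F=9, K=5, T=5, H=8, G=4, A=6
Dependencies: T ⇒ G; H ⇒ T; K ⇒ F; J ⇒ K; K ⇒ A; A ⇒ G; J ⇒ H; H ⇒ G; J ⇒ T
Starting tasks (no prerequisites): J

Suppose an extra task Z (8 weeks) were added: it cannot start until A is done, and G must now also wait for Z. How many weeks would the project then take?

27

Originally the project takes 21 weeks.
With Z inserted, G now waits for max(H, T, A, Z).
New critical path: J→K→A→Z→G = 4+5+6+8+4 = 27 ⇒ 27 weeks.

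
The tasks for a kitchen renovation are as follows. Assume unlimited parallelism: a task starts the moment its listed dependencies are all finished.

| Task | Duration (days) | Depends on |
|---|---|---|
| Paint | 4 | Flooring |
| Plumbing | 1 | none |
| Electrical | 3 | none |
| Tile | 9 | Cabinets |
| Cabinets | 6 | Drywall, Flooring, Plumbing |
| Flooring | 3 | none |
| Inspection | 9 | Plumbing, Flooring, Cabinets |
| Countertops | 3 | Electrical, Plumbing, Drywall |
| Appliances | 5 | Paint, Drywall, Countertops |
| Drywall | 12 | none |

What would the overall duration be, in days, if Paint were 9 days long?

Critical path before the change: Drywall→Cabinets→Tile = 12+6+9 = 27 giving 27 days.
The longest path through Paint is only 12 days, so Paint has float 15.
That remains the longest chain; total 27 days.

27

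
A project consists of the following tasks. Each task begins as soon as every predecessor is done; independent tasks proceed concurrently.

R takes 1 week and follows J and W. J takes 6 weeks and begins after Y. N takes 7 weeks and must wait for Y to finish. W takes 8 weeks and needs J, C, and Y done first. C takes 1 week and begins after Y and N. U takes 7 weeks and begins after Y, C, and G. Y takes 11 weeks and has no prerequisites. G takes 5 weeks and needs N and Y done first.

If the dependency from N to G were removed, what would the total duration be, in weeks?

28

With the dependency in place, Y→N→G→U = 11+7+5+7 = 30 sets the finish at 30 weeks.
Without N→G, G's earliest start moves from 18 to 11.
After: Y→N→C→W→R = 11+7+1+8+1 = 28 → 28 weeks.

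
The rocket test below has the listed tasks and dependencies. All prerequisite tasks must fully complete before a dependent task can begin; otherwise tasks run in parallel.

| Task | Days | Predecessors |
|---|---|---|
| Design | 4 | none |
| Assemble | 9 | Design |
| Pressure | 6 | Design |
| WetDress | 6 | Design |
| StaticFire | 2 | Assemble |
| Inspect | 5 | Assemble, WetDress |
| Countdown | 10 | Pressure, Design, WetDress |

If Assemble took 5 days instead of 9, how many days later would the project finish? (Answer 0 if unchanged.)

0

Critical path before the change: Design→Pressure→Countdown = 4+6+10 = 20 giving 20 days.
Assemble has 2 days of float (longest path through it is 18).
That remains the longest chain; total 20 days.
Change in finish: 20 − 20 = +0 days.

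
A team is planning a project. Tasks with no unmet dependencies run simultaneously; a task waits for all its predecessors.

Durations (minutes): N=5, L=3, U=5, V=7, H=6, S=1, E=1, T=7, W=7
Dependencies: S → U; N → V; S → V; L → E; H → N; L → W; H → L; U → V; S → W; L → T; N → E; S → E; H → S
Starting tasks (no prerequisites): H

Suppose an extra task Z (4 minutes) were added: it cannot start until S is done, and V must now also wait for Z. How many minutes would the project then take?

19

Originally the project takes 19 minutes.
With Z inserted, V now waits for max(U, S, N, Z).
New critical path: H→S→U→V = 6+1+5+7 = 19 ⇒ 19 minutes.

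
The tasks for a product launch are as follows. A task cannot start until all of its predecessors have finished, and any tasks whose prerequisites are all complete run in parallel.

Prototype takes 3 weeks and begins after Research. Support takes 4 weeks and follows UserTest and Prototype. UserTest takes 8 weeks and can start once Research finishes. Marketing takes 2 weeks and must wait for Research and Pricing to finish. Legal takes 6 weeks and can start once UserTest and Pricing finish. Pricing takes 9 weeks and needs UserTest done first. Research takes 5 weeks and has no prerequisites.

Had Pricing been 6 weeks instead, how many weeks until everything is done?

Baseline: Research→UserTest→Pricing→Legal = 5+8+9+6 = 28 → 28 weeks.
Since Pricing is critical, the -3 change carries straight to that chain (now 25 weeks).
The critical path is still Research→UserTest→Pricing→Legal; finish is now 25 weeks.

25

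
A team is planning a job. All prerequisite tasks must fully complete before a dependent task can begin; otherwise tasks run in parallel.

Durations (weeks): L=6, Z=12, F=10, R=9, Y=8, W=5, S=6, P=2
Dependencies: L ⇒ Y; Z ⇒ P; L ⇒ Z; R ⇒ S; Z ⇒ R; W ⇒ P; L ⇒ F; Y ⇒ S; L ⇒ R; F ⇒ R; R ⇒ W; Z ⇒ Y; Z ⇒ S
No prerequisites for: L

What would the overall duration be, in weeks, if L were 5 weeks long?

33

Actual critical path: L→Z→R→W→P = 6+12+9+5+2 = 34 ⇒ 34 weeks.
L is on the critical path; changing it to 5 makes that path 33 weeks.
That remains the longest chain; total 33 weeks.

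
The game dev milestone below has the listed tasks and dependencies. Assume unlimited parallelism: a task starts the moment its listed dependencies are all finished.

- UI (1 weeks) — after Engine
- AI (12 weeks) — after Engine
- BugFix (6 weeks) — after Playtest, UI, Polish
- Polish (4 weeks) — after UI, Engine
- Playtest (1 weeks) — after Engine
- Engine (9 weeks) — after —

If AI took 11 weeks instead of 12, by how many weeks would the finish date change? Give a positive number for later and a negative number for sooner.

-1

As given, the longest chain is Engine→AI = 9+12 = 21, so the finish is 21 weeks.
AI is on the critical path; changing it to 11 makes that path 20 weeks.
The critical path is still Engine→AI; finish is now 20 weeks.
Change in finish: 20 − 21 = -1 weeks.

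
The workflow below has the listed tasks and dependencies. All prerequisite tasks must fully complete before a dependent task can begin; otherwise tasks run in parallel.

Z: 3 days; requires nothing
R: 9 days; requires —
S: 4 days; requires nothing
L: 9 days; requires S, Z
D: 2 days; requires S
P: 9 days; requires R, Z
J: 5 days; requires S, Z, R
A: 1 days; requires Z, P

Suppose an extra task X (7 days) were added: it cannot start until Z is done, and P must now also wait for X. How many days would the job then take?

20

Originally the job takes 19 days.
With X inserted, P now waits for max(R, Z, X).
New critical path: Z→X→P→A = 3+7+9+1 = 20 ⇒ 20 days.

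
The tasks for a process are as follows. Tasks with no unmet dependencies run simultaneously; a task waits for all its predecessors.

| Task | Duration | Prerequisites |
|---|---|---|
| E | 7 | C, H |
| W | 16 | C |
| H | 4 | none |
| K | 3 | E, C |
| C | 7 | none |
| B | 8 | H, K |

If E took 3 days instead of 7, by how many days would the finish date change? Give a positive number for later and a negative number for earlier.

-2

The binding path is C→E→K→B = 7+7+3+8 = 25; finish at 25 days.
E is on the critical path; changing it to 3 makes that path 21 days.
The binding chain switches to C→W = 7+16 = 23; finish 23 days.
Change in finish: 23 − 25 = -2 days.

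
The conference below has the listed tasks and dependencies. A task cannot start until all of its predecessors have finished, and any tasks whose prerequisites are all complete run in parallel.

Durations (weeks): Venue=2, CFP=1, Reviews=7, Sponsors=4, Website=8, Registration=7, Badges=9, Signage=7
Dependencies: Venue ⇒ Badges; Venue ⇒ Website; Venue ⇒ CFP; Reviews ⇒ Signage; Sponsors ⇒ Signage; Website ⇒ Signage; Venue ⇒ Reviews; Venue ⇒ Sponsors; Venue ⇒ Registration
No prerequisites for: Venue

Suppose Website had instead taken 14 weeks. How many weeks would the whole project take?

23

The binding path is Venue→Website→Signage = 2+8+7 = 17; finish at 17 weeks.
Website lies on that path, so at 14 weeks the path becomes 23 weeks.
No other chain overtakes it, so the finish is 23 weeks.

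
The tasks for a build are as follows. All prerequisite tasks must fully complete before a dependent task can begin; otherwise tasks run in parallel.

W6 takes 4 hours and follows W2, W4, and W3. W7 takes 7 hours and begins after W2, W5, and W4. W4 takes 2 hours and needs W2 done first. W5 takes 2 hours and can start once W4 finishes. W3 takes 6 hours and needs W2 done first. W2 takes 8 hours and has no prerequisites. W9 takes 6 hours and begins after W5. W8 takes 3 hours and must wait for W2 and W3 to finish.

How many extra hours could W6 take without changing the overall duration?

1

The longest chain is W2→W4→W5→W7 = 8+2+2+7 = 19; overall finish 19 hours.
W6 finishes as early as 18 and must finish by 19.
So W6 can slip 19 − 18 = 1 hour.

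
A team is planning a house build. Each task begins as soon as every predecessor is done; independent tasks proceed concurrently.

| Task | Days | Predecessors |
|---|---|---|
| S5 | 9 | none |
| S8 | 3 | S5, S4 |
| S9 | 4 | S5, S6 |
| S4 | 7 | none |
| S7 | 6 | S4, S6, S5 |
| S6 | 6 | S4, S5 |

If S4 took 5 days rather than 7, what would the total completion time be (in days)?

21

The binding path is S5→S6→S7 = 9+6+6 = 21; finish at 21 days.
S4 is off the critical path — its longest chain is 19 days, giving 2 of slack.
That remains the longest chain; total 21 days.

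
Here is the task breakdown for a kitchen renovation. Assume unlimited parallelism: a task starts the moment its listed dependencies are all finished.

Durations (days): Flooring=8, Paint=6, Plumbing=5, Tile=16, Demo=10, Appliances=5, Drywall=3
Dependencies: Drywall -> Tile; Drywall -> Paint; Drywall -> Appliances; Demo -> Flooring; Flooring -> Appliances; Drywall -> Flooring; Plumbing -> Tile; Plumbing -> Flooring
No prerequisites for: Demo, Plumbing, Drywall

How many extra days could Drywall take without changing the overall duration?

4

The longest chain is Demo→Flooring→Appliances = 10+8+5 = 23; overall finish 23 days.
Drywall finishes as early as 3 and must finish by 7.
So Drywall can slip 7 − 3 = 4 days.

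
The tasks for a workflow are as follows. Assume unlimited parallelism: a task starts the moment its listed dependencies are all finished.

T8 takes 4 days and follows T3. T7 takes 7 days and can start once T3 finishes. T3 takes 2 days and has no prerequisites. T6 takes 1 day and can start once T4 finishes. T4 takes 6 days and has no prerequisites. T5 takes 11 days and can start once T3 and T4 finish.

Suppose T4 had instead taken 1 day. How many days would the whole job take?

13

As given, the longest chain is T4→T5 = 6+11 = 17, so the finish is 17 days.
Since T4 is critical, the -5 change carries straight to that chain (now 12 days).
The binding chain switches to T3→T5 = 2+11 = 13; finish 13 days.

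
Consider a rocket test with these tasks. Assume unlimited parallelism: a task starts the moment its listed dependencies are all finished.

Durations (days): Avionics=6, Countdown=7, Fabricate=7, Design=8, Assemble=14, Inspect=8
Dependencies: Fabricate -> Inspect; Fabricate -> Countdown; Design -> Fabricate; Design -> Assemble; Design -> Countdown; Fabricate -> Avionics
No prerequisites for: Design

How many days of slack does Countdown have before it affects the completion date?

1

The longest chain is Design→Fabricate→Inspect = 8+7+8 = 23; overall finish 23 days.
Countdown finishes as early as 22 and must finish by 23.
Slack of Countdown = 16 − 15 = 1 day.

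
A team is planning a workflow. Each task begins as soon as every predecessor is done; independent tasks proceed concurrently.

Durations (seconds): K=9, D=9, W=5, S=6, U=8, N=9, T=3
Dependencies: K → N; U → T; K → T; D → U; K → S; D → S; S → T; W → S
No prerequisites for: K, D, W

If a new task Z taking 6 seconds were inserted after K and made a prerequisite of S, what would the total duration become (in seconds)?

Originally the schedule takes 20 seconds.
With Z inserted, S now waits for max(W, D, K, Z).
New critical path: K→Z→S→T = 9+6+6+3 = 24 ⇒ 24 seconds.

24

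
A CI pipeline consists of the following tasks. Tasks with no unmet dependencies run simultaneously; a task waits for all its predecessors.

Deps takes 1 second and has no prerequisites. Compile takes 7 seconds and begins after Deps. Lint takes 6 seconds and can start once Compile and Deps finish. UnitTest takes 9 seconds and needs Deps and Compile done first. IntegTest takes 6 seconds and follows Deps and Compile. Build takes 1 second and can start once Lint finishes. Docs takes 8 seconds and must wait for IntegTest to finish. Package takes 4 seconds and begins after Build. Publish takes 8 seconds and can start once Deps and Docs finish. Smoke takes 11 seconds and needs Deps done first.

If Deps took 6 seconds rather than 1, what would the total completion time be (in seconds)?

Actual critical path: Deps→Compile→IntegTest→Docs→Publish = 1+7+6+8+8 = 30 ⇒ 30 seconds.
Deps is on the critical path; changing it to 6 makes that path 35 seconds.
That remains the longest chain; total 35 seconds.

35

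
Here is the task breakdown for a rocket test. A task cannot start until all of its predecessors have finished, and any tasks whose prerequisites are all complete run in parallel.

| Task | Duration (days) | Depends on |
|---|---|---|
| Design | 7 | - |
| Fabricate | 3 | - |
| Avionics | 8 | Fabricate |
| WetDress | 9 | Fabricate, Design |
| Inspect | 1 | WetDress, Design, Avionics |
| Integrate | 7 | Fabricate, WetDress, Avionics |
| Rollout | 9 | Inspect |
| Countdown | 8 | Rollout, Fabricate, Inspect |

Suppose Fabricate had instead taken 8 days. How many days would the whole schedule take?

The binding path is Design→WetDress→Inspect→Rollout→Countdown = 7+9+1+9+8 = 34; finish at 34 days.
The longest path through Fabricate is only 30 days, so Fabricate has float 4.
The binding chain switches to Fabricate→WetDress→Inspect→Rollout→Countdown = 8+9+1+9+8 = 35; finish 35 days.

35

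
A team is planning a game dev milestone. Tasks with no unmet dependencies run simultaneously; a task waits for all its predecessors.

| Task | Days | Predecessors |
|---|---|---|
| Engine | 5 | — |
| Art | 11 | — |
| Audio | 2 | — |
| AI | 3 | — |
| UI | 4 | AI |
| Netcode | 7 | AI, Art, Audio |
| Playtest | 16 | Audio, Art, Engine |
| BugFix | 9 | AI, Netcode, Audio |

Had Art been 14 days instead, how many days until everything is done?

30

Baseline: Art→Netcode→BugFix = 11+7+9 = 27 → 27 days.
Art is on the critical path; changing it to 14 makes that path 30 days.
No other chain overtakes it, so the finish is 30 days.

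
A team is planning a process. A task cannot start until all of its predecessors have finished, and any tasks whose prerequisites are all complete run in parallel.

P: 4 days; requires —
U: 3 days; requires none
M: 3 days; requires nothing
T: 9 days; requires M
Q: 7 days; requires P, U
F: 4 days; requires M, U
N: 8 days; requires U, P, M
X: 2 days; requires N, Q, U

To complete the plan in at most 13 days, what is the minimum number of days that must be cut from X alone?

Current finish: 14 days; target: 13.
X is on every critical path, so each day cut from X cuts the finish by one (this holds down to a finish of 13).
Need 14 − 13 = 1 day off X → X becomes 1 day, finish becomes 13.

1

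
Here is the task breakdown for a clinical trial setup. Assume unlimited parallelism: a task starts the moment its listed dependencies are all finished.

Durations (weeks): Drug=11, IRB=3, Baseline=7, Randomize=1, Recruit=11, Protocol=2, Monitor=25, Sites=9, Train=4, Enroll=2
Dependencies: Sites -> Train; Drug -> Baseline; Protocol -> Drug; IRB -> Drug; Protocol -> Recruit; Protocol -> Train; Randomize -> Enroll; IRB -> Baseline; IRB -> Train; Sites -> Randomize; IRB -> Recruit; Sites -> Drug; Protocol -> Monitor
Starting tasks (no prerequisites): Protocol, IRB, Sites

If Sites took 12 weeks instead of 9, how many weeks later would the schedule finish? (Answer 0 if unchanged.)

As given, the longest chain is Sites→Drug→Baseline = 9+11+7 = 27, so the finish is 27 weeks.
Since Sites is critical, the +3 change carries straight to that chain (now 30 weeks).
No other chain overtakes it, so the finish is 30 weeks.
Change in finish: 30 − 27 = +3 weeks.

3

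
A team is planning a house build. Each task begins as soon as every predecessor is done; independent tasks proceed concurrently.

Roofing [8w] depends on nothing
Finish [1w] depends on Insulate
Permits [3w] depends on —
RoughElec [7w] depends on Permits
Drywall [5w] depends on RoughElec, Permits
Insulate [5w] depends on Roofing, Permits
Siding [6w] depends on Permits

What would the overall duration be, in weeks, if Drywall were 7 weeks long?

17

Critical path before the change: Permits→RoughElec→Drywall = 3+7+5 = 15 giving 15 weeks.
Drywall lies on that path, so at 7 weeks the path becomes 17 weeks.
No other chain overtakes it, so the finish is 17 weeks.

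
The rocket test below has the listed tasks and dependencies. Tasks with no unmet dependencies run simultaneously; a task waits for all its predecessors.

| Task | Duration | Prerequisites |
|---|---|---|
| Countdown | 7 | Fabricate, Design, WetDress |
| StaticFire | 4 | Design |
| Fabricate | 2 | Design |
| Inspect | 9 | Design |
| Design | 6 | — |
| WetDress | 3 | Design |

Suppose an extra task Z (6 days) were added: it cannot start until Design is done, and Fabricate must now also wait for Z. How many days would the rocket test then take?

Originally the rocket test takes 16 days.
With Z inserted, Fabricate now waits for max(Design, Z).
New critical path: Design→Z→Fabricate→Countdown = 6+6+2+7 = 21 ⇒ 21 days.

21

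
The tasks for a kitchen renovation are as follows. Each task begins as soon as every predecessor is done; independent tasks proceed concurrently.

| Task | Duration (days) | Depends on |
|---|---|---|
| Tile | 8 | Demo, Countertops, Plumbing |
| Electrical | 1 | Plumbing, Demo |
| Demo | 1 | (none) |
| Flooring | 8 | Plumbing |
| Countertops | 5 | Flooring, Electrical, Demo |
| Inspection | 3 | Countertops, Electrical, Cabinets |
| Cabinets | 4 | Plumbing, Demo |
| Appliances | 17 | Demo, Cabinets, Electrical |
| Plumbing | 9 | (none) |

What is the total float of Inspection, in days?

Plumbing→Flooring→Countertops→Tile = 9+8+5+8 = 30 sets the makespan at 30 days.
Longest path through Inspection: 25 days (earliest finish 25, latest finish 30).
So Inspection can slip 30 − 25 = 5 days.

5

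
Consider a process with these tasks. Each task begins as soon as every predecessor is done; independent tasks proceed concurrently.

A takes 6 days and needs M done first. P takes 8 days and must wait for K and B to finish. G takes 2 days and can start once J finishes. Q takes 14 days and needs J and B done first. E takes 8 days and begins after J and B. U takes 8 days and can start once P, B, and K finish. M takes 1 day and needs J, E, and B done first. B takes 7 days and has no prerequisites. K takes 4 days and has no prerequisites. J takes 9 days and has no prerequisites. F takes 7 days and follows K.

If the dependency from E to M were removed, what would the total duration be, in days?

23

Original critical path: J→E→M→A = 9+8+1+6 = 24 ⇒ 24 days.
Without E→M, M's earliest start moves from 17 to 9.
After: B→P→U = 7+8+8 = 23 → 23 days.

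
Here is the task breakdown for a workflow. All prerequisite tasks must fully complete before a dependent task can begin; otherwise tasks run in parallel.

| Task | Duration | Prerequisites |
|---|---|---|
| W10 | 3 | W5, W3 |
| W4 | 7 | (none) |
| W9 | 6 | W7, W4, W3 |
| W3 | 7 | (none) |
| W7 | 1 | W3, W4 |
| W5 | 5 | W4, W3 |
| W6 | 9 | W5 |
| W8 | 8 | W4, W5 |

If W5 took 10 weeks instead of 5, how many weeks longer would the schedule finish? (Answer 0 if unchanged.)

5

The binding path is W3→W5→W6 = 7+5+9 = 21; finish at 21 weeks.
W5 lies on that path, so at 10 weeks the path becomes 26 weeks.
No other chain overtakes it, so the finish is 26 weeks.
Change in finish: 26 − 21 = +5 weeks.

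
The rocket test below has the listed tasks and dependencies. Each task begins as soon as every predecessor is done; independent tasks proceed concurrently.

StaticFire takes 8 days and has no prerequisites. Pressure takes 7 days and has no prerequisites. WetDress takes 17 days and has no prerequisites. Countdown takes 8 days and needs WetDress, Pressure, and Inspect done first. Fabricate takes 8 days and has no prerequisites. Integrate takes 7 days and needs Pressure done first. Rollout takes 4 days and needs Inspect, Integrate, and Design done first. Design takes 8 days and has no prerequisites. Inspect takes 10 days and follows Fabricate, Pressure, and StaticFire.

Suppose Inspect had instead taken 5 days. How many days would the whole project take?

As given, the longest chain is Fabricate→Inspect→Countdown = 8+10+8 = 26, so the finish is 26 days.
Since Inspect is critical, the -5 change carries straight to that chain (now 21 days).
New critical path: WetDress→Countdown = 17+8 = 25 ⇒ 25 days.

25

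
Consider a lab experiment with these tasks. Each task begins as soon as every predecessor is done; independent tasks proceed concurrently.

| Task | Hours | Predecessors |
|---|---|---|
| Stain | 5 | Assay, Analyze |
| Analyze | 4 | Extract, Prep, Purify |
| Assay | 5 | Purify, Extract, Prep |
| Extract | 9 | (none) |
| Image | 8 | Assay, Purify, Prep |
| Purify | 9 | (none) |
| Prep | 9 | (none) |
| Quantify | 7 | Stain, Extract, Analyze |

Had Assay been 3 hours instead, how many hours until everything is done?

Critical path before the change: Prep→Assay→Stain→Quantify = 9+5+5+7 = 26 giving 26 hours.
Assay is on the critical path; changing it to 3 makes that path 24 hours.
The binding chain switches to Prep→Analyze→Stain→Quantify = 9+4+5+7 = 25; finish 25 hours.

25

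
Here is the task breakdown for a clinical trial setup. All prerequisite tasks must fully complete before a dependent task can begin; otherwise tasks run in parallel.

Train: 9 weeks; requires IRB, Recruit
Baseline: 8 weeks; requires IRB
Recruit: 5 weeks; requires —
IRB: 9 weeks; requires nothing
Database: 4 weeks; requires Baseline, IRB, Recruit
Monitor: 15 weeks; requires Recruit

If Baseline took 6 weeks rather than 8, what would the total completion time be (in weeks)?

20

Actual critical path: IRB→Baseline→Database = 9+8+4 = 21 ⇒ 21 weeks.
Baseline lies on that path, so at 6 weeks the path becomes 19 weeks.
The binding chain switches to Recruit→Monitor = 5+15 = 20; finish 20 weeks.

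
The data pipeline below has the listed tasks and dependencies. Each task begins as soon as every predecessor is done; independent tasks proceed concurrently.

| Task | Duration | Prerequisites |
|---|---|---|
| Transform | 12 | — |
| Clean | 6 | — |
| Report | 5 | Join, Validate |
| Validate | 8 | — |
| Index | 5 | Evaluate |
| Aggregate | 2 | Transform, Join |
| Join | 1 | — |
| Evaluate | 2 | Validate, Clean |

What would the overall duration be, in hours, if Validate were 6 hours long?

Critical path before the change: Validate→Evaluate→Index = 8+2+5 = 15 giving 15 hours.
Since Validate is critical, the -2 change carries straight to that chain (now 13 hours).
New critical path: Transform→Aggregate = 12+2 = 14 ⇒ 14 hours.

14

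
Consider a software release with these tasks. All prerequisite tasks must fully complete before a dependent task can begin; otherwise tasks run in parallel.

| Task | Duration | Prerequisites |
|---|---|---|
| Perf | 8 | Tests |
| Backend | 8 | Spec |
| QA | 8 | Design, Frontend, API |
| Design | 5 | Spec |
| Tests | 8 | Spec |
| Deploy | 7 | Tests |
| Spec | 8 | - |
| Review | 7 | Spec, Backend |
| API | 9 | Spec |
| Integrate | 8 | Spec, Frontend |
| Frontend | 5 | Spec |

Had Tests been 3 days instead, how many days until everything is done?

25

The binding path is Spec→API→QA = 8+9+8 = 25; finish at 25 days.
Tests has 1 day of float (longest path through it is 24).
No other chain overtakes it, so the finish is 25 days.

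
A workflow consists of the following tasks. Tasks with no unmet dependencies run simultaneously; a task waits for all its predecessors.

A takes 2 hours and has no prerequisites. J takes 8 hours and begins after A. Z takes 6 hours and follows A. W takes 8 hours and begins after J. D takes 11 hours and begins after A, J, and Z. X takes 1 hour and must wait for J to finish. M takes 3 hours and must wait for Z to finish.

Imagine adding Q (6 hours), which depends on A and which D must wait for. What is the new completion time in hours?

Originally the workflow takes 21 hours.
With Q inserted, D now waits for max(A, J, Z, Q).
New critical path: A→J→D = 2+8+11 = 21 ⇒ 21 hours.

21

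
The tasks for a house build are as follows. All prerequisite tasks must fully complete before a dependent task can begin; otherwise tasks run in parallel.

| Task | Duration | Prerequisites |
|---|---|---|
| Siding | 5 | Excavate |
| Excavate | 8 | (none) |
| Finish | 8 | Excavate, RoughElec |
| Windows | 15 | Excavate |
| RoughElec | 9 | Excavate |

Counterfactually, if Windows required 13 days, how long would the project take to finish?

25

Baseline: Excavate→RoughElec→Finish = 8+9+8 = 25 → 25 days.
The longest path through Windows is only 23 days, so Windows has float 2.
That remains the longest chain; total 25 days.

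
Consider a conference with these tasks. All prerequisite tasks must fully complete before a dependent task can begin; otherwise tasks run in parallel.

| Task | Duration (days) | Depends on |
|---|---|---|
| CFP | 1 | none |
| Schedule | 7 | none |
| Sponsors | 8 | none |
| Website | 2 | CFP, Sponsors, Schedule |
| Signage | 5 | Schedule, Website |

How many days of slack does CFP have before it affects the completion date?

Critical path: Sponsors→Website→Signage = 8+2+5 = 15, so the finish is 15 days.
CFP finishes as early as 1 and must finish by 8.
Float = 15 − 8 = 7.

7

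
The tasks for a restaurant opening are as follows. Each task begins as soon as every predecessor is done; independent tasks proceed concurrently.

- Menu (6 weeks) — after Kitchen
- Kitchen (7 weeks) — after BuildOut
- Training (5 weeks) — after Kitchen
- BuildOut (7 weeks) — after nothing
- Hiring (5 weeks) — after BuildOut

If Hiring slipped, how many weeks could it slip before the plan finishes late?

BuildOut→Kitchen→Menu = 7+7+6 = 20 sets the makespan at 20 weeks.
Longest path through Hiring: 12 weeks (earliest finish 12, latest finish 20).
Slack of Hiring = 15 − 7 = 8 weeks.

8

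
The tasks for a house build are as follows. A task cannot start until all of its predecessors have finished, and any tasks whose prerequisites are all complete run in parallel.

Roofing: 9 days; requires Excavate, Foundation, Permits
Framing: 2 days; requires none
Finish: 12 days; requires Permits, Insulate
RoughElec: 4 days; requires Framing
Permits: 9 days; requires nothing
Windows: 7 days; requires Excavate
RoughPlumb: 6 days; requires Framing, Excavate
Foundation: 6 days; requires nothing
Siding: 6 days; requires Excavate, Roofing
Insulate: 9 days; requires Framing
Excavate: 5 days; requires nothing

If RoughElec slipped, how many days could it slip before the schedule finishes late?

18

Critical path: Permits→Roofing→Siding = 9+9+6 = 24, so the finish is 24 days.
Longest path through RoughElec: 6 days (earliest finish 6, latest finish 24).
Slack of RoughElec = 20 − 2 = 18 days.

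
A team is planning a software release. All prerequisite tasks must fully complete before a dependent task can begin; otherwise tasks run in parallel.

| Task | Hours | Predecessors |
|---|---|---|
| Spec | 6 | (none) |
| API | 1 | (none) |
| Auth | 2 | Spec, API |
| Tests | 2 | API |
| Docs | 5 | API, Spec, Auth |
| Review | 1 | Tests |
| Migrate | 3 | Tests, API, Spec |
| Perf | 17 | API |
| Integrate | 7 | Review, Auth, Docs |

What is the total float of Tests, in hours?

Critical path: Spec→Auth→Docs→Integrate = 6+2+5+7 = 20, so the finish is 20 hours.
Longest path through Tests: 11 hours (earliest finish 3, latest finish 12).
Float = 20 − 11 = 9.

9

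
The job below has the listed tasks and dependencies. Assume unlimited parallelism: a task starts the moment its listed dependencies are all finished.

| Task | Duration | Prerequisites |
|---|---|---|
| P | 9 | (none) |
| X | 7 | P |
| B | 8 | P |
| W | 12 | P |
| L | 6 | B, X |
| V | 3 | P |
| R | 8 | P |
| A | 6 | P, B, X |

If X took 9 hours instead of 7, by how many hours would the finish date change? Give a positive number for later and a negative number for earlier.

Actual critical path: P→B→L = 9+8+6 = 23 ⇒ 23 hours.
X has 1 hour of float (longest path through it is 22).
The binding chain switches to P→X→L = 9+9+6 = 24; finish 24 hours.
Change in finish: 24 − 23 = +1 hours.

1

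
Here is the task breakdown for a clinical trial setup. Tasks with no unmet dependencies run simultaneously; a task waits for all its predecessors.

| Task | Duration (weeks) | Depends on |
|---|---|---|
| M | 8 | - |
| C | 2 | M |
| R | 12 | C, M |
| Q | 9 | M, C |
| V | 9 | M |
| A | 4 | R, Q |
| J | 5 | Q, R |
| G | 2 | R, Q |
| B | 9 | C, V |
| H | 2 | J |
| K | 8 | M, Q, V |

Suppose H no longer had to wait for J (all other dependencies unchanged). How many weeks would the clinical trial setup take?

Original critical path: M→C→R→J→H = 8+2+12+5+2 = 29 ⇒ 29 weeks.
Without J→H, H's earliest start moves from 27 to 0.
New critical path: M→C→R→J = 8+2+12+5 = 27 ⇒ 27 weeks.

27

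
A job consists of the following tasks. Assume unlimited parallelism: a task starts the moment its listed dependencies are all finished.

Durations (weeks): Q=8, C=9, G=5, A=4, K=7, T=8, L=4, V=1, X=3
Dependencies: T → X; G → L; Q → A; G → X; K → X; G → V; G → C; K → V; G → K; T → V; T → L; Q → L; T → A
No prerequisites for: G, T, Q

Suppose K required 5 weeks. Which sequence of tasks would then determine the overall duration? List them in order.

G, C

The binding path is G→K→X = 5+7+3 = 15; finish at 15 weeks.
Since K is critical, the -2 change carries straight to that chain (now 13 weeks).
New critical path: G→C = 5+9 = 14 ⇒ 14 weeks.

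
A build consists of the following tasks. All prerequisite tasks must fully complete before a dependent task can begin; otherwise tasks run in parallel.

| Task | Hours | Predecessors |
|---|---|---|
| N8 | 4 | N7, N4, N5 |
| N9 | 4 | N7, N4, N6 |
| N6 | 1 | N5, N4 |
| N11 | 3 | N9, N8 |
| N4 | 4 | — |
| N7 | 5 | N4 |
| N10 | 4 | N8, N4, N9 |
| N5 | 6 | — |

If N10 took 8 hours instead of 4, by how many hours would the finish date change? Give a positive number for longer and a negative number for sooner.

4

Actual critical path: N4→N7→N8→N10 = 4+5+4+4 = 17 ⇒ 17 hours.
N10 is on the critical path; changing it to 8 makes that path 21 hours.
No other chain overtakes it, so the finish is 21 hours.
Change in finish: 21 − 17 = +4 hours.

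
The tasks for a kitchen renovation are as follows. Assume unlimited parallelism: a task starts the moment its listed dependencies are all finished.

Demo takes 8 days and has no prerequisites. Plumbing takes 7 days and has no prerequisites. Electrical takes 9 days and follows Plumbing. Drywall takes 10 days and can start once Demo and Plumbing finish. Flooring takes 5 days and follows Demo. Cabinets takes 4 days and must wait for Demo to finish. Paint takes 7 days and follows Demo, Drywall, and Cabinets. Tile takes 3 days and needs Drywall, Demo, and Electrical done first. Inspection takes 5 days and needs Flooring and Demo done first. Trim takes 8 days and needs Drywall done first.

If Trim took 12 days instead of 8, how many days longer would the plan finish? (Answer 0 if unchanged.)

4

Actual critical path: Demo→Drywall→Trim = 8+10+8 = 26 ⇒ 26 days.
Since Trim is critical, the +4 change carries straight to that chain (now 30 days).
That remains the longest chain; total 30 days.
Change in finish: 30 − 26 = +4 days.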